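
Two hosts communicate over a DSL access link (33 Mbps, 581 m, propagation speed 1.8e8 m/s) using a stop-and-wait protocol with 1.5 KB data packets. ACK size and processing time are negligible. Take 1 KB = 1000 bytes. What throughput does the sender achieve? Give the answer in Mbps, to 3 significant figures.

t_tx = L/R = 12000/33000000 = 0.000363636 s.
t_prop = 581/180000000 = 3.22778e-06 s; RTT = 6.45556e-06 s.
Cycle = t_tx + RTT = 0.000370092 s.
Throughput = L / cycle = 12000 / 0.000370092 = 32.4 Mbps.

32.4 Mbps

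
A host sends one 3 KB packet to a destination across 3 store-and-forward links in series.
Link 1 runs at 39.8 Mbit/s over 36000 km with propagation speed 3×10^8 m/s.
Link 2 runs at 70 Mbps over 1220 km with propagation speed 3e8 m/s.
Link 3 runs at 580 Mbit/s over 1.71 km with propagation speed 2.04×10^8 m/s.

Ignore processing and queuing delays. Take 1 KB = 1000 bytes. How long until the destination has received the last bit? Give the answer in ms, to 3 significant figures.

L = 24000 bits.
Transmission delays (L/R per hop): 0.603015, 0.342857, 0.0413793 ms; sum = 0.987252 ms.
Propagation delays (d/s per hop): 120, 4.06667, 0.00838235 ms; sum = 124.075 ms.
End-to-end = 125 ms.

125 ms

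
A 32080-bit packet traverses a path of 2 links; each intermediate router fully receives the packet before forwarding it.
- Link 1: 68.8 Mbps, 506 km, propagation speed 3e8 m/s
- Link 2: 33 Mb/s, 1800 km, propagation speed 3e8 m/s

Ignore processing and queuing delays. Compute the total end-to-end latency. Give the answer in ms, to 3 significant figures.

9.13 ms

Transmission delays (L/R per hop): 0.466279, 0.972121 ms; sum = 1.4384 ms.
Propagation delays (d/s per hop): 1.68667, 6 ms; sum = 7.68667 ms.
End-to-end = 9.13 ms.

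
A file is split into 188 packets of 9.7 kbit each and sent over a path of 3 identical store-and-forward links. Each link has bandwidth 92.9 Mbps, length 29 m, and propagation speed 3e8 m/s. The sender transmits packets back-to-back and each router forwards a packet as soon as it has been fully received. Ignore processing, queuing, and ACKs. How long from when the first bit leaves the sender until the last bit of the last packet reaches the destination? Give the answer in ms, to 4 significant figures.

Per-hop transmission t_tx = L/R = 9700/92900000 = 0.104413 ms.
Per-hop propagation t_prop = 29/300000000 = 9.66667e-05 ms.
Pipeline fill: first packet needs 3·t_tx to clear all hops; remaining 187 packets each add one t_tx.
Total = (3+188-1)·t_tx + 3·t_prop = 190·0.104413 + 3·9.66667e-05 = 19.84 ms.

19.84 ms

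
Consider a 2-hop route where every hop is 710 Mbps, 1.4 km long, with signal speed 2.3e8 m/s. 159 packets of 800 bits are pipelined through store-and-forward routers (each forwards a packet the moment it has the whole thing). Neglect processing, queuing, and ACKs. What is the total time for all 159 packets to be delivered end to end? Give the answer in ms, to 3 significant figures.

0.192 ms

Per-hop transmission t_tx = L/R = 800/710000000 = 0.00112676 ms.
Per-hop propagation t_prop = 1400/2.3e+08 = 0.00608696 ms.
Pipeline fill: first packet needs 2·t_tx to clear all hops; remaining 158 packets each add one t_tx.
Total = (2+159-1)·t_tx + 2·t_prop = 160·0.00112676 + 2·0.00608696 = 0.192 ms.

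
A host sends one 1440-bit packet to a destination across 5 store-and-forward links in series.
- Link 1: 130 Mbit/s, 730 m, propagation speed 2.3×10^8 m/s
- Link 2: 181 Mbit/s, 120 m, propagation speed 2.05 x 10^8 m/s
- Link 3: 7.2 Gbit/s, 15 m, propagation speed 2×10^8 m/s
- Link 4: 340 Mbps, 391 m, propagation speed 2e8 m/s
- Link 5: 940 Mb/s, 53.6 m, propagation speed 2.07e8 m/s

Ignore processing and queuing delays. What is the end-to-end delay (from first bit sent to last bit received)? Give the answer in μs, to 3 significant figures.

31.0 μs

Transmission delays (L/R per hop): 11.0769, 7.9558, 0.2, 4.23529, 1.53191 μs; sum = 24.9999 μs.
Propagation delays (d/s per hop): 3.17391, 0.585366, 0.075, 1.955, 0.258937 μs; sum = 6.04822 μs.
End-to-end = 31.0 μs.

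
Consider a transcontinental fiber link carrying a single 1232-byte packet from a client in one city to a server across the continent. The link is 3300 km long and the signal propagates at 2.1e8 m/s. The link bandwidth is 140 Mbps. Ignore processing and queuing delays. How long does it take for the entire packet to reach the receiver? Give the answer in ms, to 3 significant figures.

15.8 ms

L = 1232 × 8 = 9856 bits.
Transmission delay = L/R = 9856 / 140000000 = 0.0704 ms.
Propagation delay = d/s = 3300000 m / 210000000 m/s = 15.7143 ms.
Total = 15.8 ms.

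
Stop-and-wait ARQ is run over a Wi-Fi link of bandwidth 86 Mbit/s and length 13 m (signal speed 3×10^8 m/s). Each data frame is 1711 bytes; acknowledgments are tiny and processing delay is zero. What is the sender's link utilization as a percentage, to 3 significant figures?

t_tx = L/R = 13688/86000000 = 0.000159163 s.
t_prop = 13/300000000 = 4.33333e-08 s; RTT = 8.66667e-08 s.
Cycle = t_tx + RTT = 0.000159249 s.
Utilization = t_tx / cycle = 0.000159163/0.000159249 = 99.9 %.

99.9 %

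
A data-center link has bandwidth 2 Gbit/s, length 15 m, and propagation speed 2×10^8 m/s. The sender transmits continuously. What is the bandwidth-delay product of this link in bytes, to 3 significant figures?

18.8 bytes

Propagation delay = 15 / 200000000 = 7.5e-08 s.
BDP = R × t_prop = 2000000000 × 7.5e-08 = 150 bits.
In bytes: 150/8 = 18.8 bytes.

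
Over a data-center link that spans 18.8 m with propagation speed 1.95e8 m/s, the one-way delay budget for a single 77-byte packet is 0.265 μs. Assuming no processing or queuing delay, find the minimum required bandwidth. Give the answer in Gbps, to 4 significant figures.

L = 616 bits.
Propagation delay = 18.8 / 195000000 = 0.0964103 μs.
Transmission budget = 0.265 − 0.0964103 = 0.16859 μs.
R ≥ L / t_tx = 616 bits / 1.6859e-07 s = 3.654 Gbps.

3.654 Gbps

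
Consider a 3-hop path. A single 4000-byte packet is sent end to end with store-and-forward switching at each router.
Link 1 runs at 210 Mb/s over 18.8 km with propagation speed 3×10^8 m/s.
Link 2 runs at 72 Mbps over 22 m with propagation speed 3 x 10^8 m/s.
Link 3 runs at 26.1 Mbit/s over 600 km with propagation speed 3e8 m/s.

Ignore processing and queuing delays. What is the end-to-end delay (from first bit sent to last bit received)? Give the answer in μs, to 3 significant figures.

L = 4000 × 8 = 32000 bits.
Transmission delays (L/R per hop): 152.381, 444.444, 1226.05 μs; sum = 1822.88 μs.
Propagation delays (d/s per hop): 62.6667, 0.0733333, 2000 μs; sum = 2062.74 μs.
End-to-end = 3890 μs.

3890 μs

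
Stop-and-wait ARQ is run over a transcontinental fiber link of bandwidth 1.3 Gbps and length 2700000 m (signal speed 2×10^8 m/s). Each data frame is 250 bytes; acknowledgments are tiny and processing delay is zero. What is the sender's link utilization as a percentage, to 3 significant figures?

t_tx = L/R = 2000/1300000000 = 1.53846e-06 s.
t_prop = 2700000/200000000 = 0.0135 s; RTT = 0.027 s.
Cycle = t_tx + RTT = 0.0270015 s.
Utilization = t_tx / cycle = 1.53846e-06/0.0270015 = 0.00570 %.

0.00570 %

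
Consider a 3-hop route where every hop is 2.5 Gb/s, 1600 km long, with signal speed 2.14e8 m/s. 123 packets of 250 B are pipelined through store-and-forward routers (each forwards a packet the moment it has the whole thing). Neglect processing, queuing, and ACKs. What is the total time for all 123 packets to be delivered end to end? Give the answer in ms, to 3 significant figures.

Per-hop transmission t_tx = L/R = 2000/2500000000 = 0.0008 ms.
Per-hop propagation t_prop = 1600000/214000000 = 7.47664 ms.
Pipeline fill: first packet needs 3·t_tx to clear all hops; remaining 122 packets each add one t_tx.
Total = (3+123-1)·t_tx + 3·t_prop = 125·0.0008 + 3·7.47664 = 22.5 ms.

22.5 ms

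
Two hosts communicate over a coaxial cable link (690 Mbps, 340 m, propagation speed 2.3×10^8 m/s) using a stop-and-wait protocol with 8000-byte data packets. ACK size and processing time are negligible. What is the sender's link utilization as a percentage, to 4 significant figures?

96.91 %

t_tx = L/R = 64000/690000000 = 9.27536e-05 s.
t_prop = 340/2.3e+08 = 1.47826e-06 s; RTT = 2.95652e-06 s.
Cycle = t_tx + RTT = 9.57101e-05 s.
Utilization = t_tx / cycle = 9.27536e-05/9.57101e-05 = 96.91 %.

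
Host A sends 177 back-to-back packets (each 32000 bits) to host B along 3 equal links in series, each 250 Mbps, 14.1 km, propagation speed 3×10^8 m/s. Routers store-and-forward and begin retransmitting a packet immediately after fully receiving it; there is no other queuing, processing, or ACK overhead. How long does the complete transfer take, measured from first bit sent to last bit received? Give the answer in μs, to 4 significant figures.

23050 μs

Per-hop transmission t_tx = L/R = 32000/250000000 = 128 μs.
Per-hop propagation t_prop = 14100/300000000 = 47 μs.
Pipeline fill: first packet needs 3·t_tx to clear all hops; remaining 176 packets each add one t_tx.
Total = (3+177-1)·t_tx + 3·t_prop = 179·128 + 3·47 = 23050 μs.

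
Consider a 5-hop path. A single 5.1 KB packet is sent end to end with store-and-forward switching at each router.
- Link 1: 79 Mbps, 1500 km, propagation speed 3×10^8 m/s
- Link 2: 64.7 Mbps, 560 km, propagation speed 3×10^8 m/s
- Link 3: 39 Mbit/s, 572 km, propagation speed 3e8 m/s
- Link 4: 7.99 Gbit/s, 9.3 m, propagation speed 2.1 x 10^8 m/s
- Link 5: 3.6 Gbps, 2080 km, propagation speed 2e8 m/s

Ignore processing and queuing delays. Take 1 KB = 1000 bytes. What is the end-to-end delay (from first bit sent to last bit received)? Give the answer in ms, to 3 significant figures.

21.4 ms

L = 40800 bits.
Transmission delays (L/R per hop): 0.516456, 0.630603, 1.04615, 0.00510638, 0.0113333 ms; sum = 2.20965 ms.
Propagation delays (d/s per hop): 5, 1.86667, 1.90667, 4.42857e-05, 10.4 ms; sum = 19.1734 ms.
End-to-end = 21.4 ms.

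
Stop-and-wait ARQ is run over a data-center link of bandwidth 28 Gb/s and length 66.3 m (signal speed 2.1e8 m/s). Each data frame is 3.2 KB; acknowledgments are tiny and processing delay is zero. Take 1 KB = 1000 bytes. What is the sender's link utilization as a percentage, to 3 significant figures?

59.1 %

t_tx = L/R = 25600/28000000000 = 9.14286e-07 s.
t_prop = 66.3/210000000 = 3.15714e-07 s; RTT = 6.31429e-07 s.
Cycle = t_tx + RTT = 1.54571e-06 s.
Utilization = t_tx / cycle = 9.14286e-07/1.54571e-06 = 59.1 %.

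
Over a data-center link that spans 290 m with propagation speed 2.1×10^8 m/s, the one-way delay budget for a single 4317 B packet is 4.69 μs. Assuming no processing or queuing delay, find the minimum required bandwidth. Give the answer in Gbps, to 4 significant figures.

10.44 Gbps

L = 34536 bits.
Propagation delay = 290 / 210000000 = 1.38095 μs.
Transmission budget = 4.69 − 1.38095 = 3.30905 μs.
R ≥ L / t_tx = 34536 bits / 3.30905e-06 s = 10.44 Gbps.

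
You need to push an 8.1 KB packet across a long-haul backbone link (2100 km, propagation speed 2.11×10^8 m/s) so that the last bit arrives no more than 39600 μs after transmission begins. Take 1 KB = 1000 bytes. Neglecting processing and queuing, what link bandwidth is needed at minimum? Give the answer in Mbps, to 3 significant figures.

2.19 Mbps

L = 64800 bits.
Propagation delay = 2100000 / 211000000 = 9952.61 μs.
Transmission budget = 39600 − 9952.61 = 29647.4 μs.
R ≥ L / t_tx = 64800 bits / 0.0296474 s = 2.19 Mbps.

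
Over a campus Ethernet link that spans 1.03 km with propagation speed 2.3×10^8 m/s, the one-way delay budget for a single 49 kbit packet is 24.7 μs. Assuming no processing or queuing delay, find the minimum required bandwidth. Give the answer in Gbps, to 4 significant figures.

2.423 Gbps

Propagation delay = 1030 / 2.3e+08 = 4.47826 μs.
Transmission budget = 24.7 − 4.47826 = 20.2217 μs.
R ≥ L / t_tx = 49000 bits / 2.02217e-05 s = 2.423 Gbps.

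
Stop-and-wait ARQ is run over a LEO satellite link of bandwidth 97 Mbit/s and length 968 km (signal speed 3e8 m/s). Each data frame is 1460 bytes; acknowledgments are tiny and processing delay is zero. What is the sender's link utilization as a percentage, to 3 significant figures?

1.83 %

t_tx = L/R = 11680/97000000 = 0.000120412 s.
t_prop = 968000/300000000 = 0.00322667 s; RTT = 0.00645333 s.
Cycle = t_tx + RTT = 0.00657375 s.
Utilization = t_tx / cycle = 0.000120412/0.00657375 = 1.83 %.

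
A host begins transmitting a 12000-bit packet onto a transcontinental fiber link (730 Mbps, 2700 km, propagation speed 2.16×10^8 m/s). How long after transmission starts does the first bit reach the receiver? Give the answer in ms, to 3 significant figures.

First bit experiences only propagation delay: d/s = 2700000/216000000 = 12.5 ms.

12.5 ms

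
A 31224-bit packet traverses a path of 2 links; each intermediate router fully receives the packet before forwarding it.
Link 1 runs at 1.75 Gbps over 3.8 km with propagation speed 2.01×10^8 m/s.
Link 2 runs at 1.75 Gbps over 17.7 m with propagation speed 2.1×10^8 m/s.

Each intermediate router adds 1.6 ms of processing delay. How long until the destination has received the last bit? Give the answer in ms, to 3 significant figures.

Transmission delay per hop = L/R = 31224/1750000000 = 0.0178423 ms; 2 hops → 0.0356846 ms.
Propagation delays (d/s per hop): 0.0189055, 8.42857e-05 ms; sum = 0.0189898 ms.
Processing at 1 router(s): 1 × 1.6 ms = 1.6 ms.
End-to-end = 1.65 ms.

1.65 ms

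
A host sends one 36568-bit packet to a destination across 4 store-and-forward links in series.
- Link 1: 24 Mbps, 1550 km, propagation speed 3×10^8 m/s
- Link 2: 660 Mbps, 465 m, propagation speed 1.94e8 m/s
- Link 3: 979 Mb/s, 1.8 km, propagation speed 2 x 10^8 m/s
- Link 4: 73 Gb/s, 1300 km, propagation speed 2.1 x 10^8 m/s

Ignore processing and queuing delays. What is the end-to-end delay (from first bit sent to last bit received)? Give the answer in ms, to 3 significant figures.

13.0 ms

Transmission delays (L/R per hop): 1.52367, 0.0554061, 0.0373524, 0.000500932 ms; sum = 1.61693 ms.
Propagation delays (d/s per hop): 5.16667, 0.00239691, 0.009, 6.19048 ms; sum = 11.3685 ms.
End-to-end = 13.0 ms.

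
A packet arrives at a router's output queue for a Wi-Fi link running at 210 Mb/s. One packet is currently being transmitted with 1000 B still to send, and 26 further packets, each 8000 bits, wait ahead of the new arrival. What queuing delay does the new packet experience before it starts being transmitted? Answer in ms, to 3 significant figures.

1.03 ms

Each queued packet: L/R = 8000/210000000 = 0.0380952 ms.
26 queued → 0.990476 ms.
Plus remaining 8000 bits of current packet: 0.0380952 ms.
Queuing delay = 1.03 ms.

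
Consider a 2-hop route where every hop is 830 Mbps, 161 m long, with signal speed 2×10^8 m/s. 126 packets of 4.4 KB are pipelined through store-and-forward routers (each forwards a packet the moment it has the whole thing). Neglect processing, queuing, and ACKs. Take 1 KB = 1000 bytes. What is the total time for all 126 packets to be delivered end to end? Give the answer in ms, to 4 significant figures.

5.388 ms

Per-hop transmission t_tx = L/R = 35200/830000000 = 0.0424096 ms.
Per-hop propagation t_prop = 161/200000000 = 0.000805 ms.
Pipeline fill: first packet needs 2·t_tx to clear all hops; remaining 125 packets each add one t_tx.
Total = (2+126-1)·t_tx + 2·t_prop = 127·0.0424096 + 2·0.000805 = 5.388 ms.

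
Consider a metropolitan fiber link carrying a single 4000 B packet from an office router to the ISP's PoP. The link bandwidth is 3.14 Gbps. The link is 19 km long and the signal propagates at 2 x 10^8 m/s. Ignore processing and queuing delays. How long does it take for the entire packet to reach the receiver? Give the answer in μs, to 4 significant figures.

L = 4000 × 8 = 32000 bits.
Transmission delay = L/R = 32000 / 3140000000 = 10.1911 μs.
Propagation delay = d/s = 19000 m / 200000000 m/s = 95 μs.
Total = 105.2 μs.

105.2 μs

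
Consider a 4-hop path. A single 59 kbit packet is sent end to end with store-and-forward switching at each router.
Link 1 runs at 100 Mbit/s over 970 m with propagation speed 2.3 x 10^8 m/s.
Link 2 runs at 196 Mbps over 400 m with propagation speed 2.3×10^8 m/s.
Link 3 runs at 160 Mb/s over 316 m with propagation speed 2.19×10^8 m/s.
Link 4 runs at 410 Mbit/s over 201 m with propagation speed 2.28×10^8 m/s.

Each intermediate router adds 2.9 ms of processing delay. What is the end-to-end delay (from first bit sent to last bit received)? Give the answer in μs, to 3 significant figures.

10100 μs

L = 59000 bits.
Transmission delays (L/R per hop): 590, 301.02, 368.75, 143.902 μs; sum = 1403.67 μs.
Propagation delays (d/s per hop): 4.21739, 1.73913, 1.44292, 0.881579 μs; sum = 8.28102 μs.
Processing at 3 router(s): 3 × 2.9 ms = 8700 μs.
End-to-end = 10100 μs.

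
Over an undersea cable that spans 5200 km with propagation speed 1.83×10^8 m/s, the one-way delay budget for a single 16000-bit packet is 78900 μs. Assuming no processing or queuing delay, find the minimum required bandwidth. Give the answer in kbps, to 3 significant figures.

317 kbps

Propagation delay = 5200000 / 183000000 = 28415.3 μs.
Transmission budget = 78900 − 28415.3 = 50484.7 μs.
R ≥ L / t_tx = 16000 bits / 0.0504847 s = 317 kbps.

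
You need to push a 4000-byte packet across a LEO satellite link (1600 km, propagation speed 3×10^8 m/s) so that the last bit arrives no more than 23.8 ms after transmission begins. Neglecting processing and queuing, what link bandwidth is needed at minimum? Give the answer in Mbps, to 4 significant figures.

L = 32000 bits.
Propagation delay = 1600000 / 300000000 = 5.33333 ms.
Transmission budget = 23.8 − 5.33333 = 18.4667 ms.
R ≥ L / t_tx = 32000 bits / 0.0184667 s = 1.733 Mbps.

1.733 Mbps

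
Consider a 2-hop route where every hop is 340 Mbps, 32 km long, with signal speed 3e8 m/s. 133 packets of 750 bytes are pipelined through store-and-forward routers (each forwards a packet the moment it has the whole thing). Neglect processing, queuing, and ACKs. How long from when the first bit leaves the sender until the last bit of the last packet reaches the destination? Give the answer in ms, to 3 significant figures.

2.58 ms

Per-hop transmission t_tx = L/R = 6000/340000000 = 0.0176471 ms.
Per-hop propagation t_prop = 32000/300000000 = 0.106667 ms.
Pipeline fill: first packet needs 2·t_tx to clear all hops; remaining 132 packets each add one t_tx.
Total = (2+133-1)·t_tx + 2·t_prop = 134·0.0176471 + 2·0.106667 = 2.58 ms.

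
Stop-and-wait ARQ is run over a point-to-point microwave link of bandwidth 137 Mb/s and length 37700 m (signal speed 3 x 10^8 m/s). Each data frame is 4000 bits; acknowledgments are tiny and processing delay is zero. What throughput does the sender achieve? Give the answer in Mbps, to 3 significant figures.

14.3 Mbps

t_tx = L/R = 4000/137000000 = 2.91971e-05 s.
t_prop = 37700/300000000 = 0.000125667 s; RTT = 0.000251333 s.
Cycle = t_tx + RTT = 0.00028053 s.
Throughput = L / cycle = 4000 / 0.00028053 = 14.3 Mbps.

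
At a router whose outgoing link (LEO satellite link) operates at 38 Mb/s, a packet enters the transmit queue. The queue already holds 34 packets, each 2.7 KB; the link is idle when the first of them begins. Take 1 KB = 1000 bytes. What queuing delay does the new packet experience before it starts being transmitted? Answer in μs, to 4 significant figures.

Each queued packet: L/R = 21600/38000000 = 568.421 μs.
34 queued → 19326.3 μs.
Queuing delay = 19330 μs.

19330 μs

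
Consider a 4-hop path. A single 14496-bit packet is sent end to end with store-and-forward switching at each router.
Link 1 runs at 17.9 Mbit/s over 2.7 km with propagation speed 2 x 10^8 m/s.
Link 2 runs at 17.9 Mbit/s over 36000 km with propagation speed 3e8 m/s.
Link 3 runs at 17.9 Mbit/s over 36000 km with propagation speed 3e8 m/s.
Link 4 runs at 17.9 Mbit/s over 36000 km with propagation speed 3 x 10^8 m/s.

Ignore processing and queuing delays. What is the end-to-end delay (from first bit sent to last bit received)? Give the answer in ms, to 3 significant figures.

Transmission delay per hop = L/R = 14496/17900000 = 0.809832 ms; 4 hops → 3.23933 ms.
Propagation delays (d/s per hop): 0.0135, 120, 120, 120 ms; sum = 360.014 ms.
End-to-end = 363 ms.

363 ms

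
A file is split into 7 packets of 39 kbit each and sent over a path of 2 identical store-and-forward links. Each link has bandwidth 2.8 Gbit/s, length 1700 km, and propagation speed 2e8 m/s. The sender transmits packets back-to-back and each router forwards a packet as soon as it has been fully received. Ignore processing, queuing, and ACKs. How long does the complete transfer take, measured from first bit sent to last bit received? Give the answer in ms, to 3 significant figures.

17.1 ms

Per-hop transmission t_tx = L/R = 39000/2800000000 = 0.0139286 ms.
Per-hop propagation t_prop = 1700000/200000000 = 8.5 ms.
Pipeline fill: first packet needs 2·t_tx to clear all hops; remaining 6 packets each add one t_tx.
Total = (2+7-1)·t_tx + 2·t_prop = 8·0.0139286 + 2·8.5 = 17.1 ms.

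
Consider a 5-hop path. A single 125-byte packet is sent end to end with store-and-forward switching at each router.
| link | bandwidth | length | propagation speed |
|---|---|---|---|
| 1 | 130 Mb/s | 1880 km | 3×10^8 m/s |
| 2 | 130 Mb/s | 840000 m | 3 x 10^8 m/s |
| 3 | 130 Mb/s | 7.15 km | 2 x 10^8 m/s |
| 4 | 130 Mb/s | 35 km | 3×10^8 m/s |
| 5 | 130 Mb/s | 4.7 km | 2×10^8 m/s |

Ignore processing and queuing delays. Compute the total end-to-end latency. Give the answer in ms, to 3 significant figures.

L = 125 × 8 = 1000 bits.
Transmission delay per hop = L/R = 1000/130000000 = 0.00769231 ms; 5 hops → 0.0384615 ms.
Propagation delays (d/s per hop): 6.26667, 2.8, 0.03575, 0.116667, 0.0235 ms; sum = 9.24258 ms.
End-to-end = 9.28 ms.

9.28 ms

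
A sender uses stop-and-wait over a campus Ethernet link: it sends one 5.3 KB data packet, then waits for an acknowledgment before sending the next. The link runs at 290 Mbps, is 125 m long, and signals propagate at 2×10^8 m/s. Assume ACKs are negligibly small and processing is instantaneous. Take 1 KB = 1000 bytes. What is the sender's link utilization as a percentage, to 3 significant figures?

99.2 %

t_tx = L/R = 42400/290000000 = 0.000146207 s.
t_prop = 125/200000000 = 6.25e-07 s; RTT = 1.25e-06 s.
Cycle = t_tx + RTT = 0.000147457 s.
Utilization = t_tx / cycle = 0.000146207/0.000147457 = 99.2 %.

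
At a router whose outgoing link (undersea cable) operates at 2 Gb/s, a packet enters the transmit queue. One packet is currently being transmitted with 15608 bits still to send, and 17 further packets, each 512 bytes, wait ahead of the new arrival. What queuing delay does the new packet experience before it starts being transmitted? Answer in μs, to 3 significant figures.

42.6 μs

Each queued packet: L/R = 4096/2000000000 = 2.048 μs.
17 queued → 34.816 μs.
Plus remaining 15608 bits of current packet: 7.804 μs.
Queuing delay = 42.6 μs.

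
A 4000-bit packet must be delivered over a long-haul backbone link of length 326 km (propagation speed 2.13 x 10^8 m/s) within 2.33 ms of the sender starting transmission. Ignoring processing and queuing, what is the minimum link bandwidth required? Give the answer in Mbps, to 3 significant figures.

5.00 Mbps

Propagation delay = 326000 / 213000000 = 1.53052 ms.
Transmission budget = 2.33 − 1.53052 = 0.799484 ms.
R ≥ L / t_tx = 4000 bits / 0.000799484 s = 5.00 Mbps.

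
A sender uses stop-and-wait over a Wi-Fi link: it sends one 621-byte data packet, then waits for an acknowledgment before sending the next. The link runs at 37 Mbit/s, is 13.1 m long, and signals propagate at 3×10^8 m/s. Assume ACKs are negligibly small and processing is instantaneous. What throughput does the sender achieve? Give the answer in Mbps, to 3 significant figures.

t_tx = L/R = 4968/37000000 = 0.00013427 s.
t_prop = 13.1/300000000 = 4.36667e-08 s; RTT = 8.73333e-08 s.
Cycle = t_tx + RTT = 0.000134358 s.
Throughput = L / cycle = 4968 / 0.000134358 = 37.0 Mbps.

37.0 Mbps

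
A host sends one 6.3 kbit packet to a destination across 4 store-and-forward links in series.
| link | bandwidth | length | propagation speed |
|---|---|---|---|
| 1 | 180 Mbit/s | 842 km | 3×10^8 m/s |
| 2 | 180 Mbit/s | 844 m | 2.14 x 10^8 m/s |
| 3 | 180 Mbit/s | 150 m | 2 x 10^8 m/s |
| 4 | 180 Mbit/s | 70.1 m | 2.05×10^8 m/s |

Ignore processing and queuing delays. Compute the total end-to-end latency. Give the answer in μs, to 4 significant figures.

L = 6300 bits.
Transmission delay per hop = L/R = 6300/180000000 = 35 μs; 4 hops → 140 μs.
Propagation delays (d/s per hop): 2806.67, 3.94393, 0.75, 0.341951 μs; sum = 2811.7 μs.
End-to-end = 2952 μs.

2952 μs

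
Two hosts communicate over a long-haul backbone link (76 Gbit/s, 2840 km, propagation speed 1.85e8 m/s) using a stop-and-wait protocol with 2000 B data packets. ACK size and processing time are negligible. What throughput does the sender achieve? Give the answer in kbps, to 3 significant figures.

t_tx = L/R = 16000/76000000000 = 2.10526e-07 s.
t_prop = 2840000/185000000 = 0.0153514 s; RTT = 0.0307027 s.
Cycle = t_tx + RTT = 0.0307029 s.
Throughput = L / cycle = 16000 / 0.0307029 = 521 kbps.

521 kbps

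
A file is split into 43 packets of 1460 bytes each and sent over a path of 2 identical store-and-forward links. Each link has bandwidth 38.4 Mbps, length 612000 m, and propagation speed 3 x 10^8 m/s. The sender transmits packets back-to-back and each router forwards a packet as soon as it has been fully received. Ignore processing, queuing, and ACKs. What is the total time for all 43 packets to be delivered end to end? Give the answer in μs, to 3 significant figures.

17500 μs

Per-hop transmission t_tx = L/R = 11680/38400000 = 304.167 μs.
Per-hop propagation t_prop = 612000/300000000 = 2040 μs.
Pipeline fill: first packet needs 2·t_tx to clear all hops; remaining 42 packets each add one t_tx.
Total = (2+43-1)·t_tx + 2·t_prop = 44·304.167 + 2·2040 = 17500 μs.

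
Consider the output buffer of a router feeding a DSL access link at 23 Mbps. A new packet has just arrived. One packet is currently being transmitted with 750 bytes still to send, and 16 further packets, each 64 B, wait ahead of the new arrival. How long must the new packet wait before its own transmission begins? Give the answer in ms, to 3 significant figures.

Each queued packet: L/R = 512/23000000 = 0.0222609 ms.
16 queued → 0.356174 ms.
Plus remaining 6000 bits of current packet: 0.26087 ms.
Queuing delay = 0.617 ms.

0.617 ms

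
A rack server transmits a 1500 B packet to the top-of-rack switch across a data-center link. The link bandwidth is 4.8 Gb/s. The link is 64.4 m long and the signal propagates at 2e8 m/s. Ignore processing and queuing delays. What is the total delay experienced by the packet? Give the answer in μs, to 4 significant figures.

L = 1500 × 8 = 12000 bits.
Transmission delay = L/R = 12000 / 4800000000 = 2.5 μs.
Propagation delay = d/s = 64.4 m / 200000000 m/s = 0.322 μs.
Total = 2.822 μs.

2.822 μs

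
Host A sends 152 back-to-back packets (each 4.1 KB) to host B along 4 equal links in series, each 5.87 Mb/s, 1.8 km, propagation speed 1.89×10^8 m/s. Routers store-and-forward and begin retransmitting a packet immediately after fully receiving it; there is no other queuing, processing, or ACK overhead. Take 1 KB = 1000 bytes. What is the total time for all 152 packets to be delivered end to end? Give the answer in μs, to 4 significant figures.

866100 μs

Per-hop transmission t_tx = L/R = 32800/5870000 = 5587.73 μs.
Per-hop propagation t_prop = 1800/189000000 = 9.52381 μs.
Pipeline fill: first packet needs 4·t_tx to clear all hops; remaining 151 packets each add one t_tx.
Total = (4+152-1)·t_tx + 4·t_prop = 155·5587.73 + 4·9.52381 = 866100 μs.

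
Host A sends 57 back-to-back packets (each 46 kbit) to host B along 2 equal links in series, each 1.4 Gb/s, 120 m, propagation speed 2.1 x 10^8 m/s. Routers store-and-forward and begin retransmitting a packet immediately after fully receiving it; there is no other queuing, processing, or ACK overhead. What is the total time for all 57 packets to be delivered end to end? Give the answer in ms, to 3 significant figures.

1.91 ms

Per-hop transmission t_tx = L/R = 46000/1400000000 = 0.0328571 ms.
Per-hop propagation t_prop = 120/210000000 = 0.000571429 ms.
Pipeline fill: first packet needs 2·t_tx to clear all hops; remaining 56 packets each add one t_tx.
Total = (2+57-1)·t_tx + 2·t_prop = 58·0.0328571 + 2·0.000571429 = 1.91 ms.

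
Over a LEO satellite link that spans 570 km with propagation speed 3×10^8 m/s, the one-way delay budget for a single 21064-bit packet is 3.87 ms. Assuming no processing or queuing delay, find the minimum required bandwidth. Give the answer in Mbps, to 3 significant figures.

10.7 Mbps

Propagation delay = 570000 / 300000000 = 1.9 ms.
Transmission budget = 3.87 − 1.9 = 1.97 ms.
R ≥ L / t_tx = 21064 bits / 0.00197 s = 10.7 Mbps.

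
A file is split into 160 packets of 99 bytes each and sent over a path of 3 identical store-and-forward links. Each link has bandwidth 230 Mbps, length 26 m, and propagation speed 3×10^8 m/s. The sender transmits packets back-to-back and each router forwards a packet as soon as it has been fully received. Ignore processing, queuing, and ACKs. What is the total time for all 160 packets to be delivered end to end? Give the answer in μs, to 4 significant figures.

558.1 μs

Per-hop transmission t_tx = L/R = 792/230000000 = 3.44348 μs.
Per-hop propagation t_prop = 26/300000000 = 0.0866667 μs.
Pipeline fill: first packet needs 3·t_tx to clear all hops; remaining 159 packets each add one t_tx.
Total = (3+160-1)·t_tx + 3·t_prop = 162·3.44348 + 3·0.0866667 = 558.1 μs.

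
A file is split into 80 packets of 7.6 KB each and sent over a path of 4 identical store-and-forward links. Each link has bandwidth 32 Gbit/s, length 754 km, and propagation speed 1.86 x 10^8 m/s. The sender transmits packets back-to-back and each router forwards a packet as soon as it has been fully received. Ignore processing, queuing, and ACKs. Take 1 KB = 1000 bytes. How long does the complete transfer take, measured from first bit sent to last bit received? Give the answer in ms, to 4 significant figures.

Per-hop transmission t_tx = L/R = 60800/32000000000 = 0.0019 ms.
Per-hop propagation t_prop = 754000/186000000 = 4.05376 ms.
Pipeline fill: first packet needs 4·t_tx to clear all hops; remaining 79 packets each add one t_tx.
Total = (4+80-1)·t_tx + 4·t_prop = 83·0.0019 + 4·4.05376 = 16.37 ms.

16.37 ms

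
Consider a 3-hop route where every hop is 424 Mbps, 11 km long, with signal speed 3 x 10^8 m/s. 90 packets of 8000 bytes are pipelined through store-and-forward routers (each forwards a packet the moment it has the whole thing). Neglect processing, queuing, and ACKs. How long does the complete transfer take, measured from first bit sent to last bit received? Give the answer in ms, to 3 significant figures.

14.0 ms

Per-hop transmission t_tx = L/R = 64000/424000000 = 0.150943 ms.
Per-hop propagation t_prop = 11000/300000000 = 0.0366667 ms.
Pipeline fill: first packet needs 3·t_tx to clear all hops; remaining 89 packets each add one t_tx.
Total = (3+90-1)·t_tx + 3·t_prop = 92·0.150943 + 3·0.0366667 = 14.0 ms.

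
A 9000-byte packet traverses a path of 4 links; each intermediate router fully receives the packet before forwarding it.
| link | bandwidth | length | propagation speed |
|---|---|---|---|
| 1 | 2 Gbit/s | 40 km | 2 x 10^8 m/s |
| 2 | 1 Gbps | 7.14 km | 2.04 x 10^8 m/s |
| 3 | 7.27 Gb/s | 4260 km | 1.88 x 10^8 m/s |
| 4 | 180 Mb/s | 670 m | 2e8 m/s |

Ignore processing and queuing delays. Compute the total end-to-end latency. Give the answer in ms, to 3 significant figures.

L = 9000 × 8 = 72000 bits.
Transmission delays (L/R per hop): 0.036, 0.072, 0.00990371, 0.4 ms; sum = 0.517904 ms.
Propagation delays (d/s per hop): 0.2, 0.035, 22.6596, 0.00335 ms; sum = 22.8979 ms.
End-to-end = 23.4 ms.

23.4 ms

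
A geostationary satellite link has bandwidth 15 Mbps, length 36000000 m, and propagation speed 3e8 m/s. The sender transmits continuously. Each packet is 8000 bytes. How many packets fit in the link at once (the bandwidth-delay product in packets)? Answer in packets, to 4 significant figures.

Propagation delay = 36000000 / 300000000 = 0.12 s.
BDP = R × t_prop = 15000000 × 0.12 = 1800000 bits.
In packets of 64000 bits: 28.13 packets.

28.13 packets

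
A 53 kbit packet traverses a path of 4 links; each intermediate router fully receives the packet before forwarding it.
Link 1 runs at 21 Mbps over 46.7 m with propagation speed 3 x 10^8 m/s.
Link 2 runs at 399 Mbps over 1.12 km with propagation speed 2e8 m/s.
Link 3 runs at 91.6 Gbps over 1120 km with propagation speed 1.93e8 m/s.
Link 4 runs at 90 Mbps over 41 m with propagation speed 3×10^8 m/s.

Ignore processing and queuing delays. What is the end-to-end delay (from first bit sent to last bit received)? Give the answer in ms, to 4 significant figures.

9.055 ms

L = 53000 bits.
Transmission delays (L/R per hop): 2.52381, 0.132832, 0.000578603, 0.588889 ms; sum = 3.24611 ms.
Propagation delays (d/s per hop): 0.000155667, 0.0056, 5.80311, 0.000136667 ms; sum = 5.809 ms.
End-to-end = 9.055 ms.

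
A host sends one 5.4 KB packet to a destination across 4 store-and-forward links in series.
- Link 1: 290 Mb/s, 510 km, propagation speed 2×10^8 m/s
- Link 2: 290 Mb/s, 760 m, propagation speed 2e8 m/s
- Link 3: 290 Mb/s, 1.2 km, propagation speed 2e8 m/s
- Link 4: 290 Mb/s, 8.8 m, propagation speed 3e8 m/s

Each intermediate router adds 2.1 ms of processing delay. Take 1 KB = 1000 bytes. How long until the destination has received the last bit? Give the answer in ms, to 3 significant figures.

L = 43200 bits.
Transmission delay per hop = L/R = 43200/290000000 = 0.148966 ms; 4 hops → 0.595862 ms.
Propagation delays (d/s per hop): 2.55, 0.0038, 0.006, 2.93333e-05 ms; sum = 2.55983 ms.
Processing at 3 router(s): 3 × 2.1 ms = 6.3 ms.
End-to-end = 9.46 ms.

9.46 ms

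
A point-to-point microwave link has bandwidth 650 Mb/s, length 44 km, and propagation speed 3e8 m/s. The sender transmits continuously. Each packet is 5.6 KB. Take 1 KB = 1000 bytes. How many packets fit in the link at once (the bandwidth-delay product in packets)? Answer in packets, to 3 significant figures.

Propagation delay = 44000 / 300000000 = 0.000146667 s.
BDP = R × t_prop = 650000000 × 0.000146667 = 95333.3 bits.
In packets of 44800 bits: 2.13 packets.

2.13 packets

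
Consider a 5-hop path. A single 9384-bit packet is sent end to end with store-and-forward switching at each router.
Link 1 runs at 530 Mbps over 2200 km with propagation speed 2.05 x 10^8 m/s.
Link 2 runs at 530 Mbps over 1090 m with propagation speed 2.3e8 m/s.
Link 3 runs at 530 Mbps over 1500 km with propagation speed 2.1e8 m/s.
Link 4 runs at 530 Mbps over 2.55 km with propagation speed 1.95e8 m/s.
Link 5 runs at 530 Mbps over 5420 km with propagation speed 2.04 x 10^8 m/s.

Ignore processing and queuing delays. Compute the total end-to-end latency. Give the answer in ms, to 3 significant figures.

44.5 ms

Transmission delay per hop = L/R = 9384/530000000 = 0.0177057 ms; 5 hops → 0.0885283 ms.
Propagation delays (d/s per hop): 10.7317, 0.00473913, 7.14286, 0.0130769, 26.5686 ms; sum = 44.461 ms.
End-to-end = 44.5 ms.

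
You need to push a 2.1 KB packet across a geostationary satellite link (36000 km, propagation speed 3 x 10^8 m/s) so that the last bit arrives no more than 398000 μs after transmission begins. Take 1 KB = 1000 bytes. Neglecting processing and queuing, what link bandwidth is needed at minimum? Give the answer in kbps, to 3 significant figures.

L = 16800 bits.
Propagation delay = 36000000 / 300000000 = 120000 μs.
Transmission budget = 398000 − 120000 = 278000 μs.
R ≥ L / t_tx = 16800 bits / 0.278 s = 60.4 kbps.

60.4 kbps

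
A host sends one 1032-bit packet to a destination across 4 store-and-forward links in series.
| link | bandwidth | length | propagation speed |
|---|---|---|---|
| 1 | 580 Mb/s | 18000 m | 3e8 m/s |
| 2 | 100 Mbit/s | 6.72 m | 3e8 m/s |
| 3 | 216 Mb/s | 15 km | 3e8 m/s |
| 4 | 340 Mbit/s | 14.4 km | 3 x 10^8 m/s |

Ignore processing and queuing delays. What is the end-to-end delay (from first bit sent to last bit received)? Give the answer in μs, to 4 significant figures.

Transmission delays (L/R per hop): 1.77931, 10.32, 4.77778, 3.03529 μs; sum = 19.9124 μs.
Propagation delays (d/s per hop): 60, 0.0224, 50, 48 μs; sum = 158.022 μs.
End-to-end = 177.9 μs.

177.9 μs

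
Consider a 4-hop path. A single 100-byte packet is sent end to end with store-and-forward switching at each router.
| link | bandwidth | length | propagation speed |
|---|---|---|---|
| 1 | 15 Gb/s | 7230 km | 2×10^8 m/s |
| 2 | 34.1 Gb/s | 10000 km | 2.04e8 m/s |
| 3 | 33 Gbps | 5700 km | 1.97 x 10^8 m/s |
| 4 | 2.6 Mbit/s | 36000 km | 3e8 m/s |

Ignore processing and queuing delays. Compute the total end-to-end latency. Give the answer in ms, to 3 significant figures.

234 ms

L = 100 × 8 = 800 bits.
Transmission delays (L/R per hop): 5.33333e-05, 2.34604e-05, 2.42424e-05, 0.307692 ms; sum = 0.307793 ms.
Propagation delays (d/s per hop): 36.15, 49.0196, 28.934, 120 ms; sum = 234.104 ms.
End-to-end = 234 ms.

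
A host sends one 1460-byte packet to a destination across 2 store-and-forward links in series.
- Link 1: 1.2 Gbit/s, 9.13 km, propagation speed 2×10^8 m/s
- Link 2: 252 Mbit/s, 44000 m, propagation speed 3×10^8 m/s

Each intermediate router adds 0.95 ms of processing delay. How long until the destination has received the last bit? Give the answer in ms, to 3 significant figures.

L = 1460 × 8 = 11680 bits.
Transmission delays (L/R per hop): 0.00973333, 0.0463492 ms; sum = 0.0560825 ms.
Propagation delays (d/s per hop): 0.04565, 0.146667 ms; sum = 0.192317 ms.
Processing at 1 router(s): 1 × 0.95 ms = 0.95 ms.
End-to-end = 1.20 ms.

1.20 ms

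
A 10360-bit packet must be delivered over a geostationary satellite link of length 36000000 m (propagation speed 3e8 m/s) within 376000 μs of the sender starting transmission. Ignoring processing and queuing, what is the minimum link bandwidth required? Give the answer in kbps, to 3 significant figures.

40.5 kbps

Propagation delay = 36000000 / 300000000 = 120000 μs.
Transmission budget = 376000 − 120000 = 256000 μs.
R ≥ L / t_tx = 10360 bits / 0.256 s = 40.5 kbps.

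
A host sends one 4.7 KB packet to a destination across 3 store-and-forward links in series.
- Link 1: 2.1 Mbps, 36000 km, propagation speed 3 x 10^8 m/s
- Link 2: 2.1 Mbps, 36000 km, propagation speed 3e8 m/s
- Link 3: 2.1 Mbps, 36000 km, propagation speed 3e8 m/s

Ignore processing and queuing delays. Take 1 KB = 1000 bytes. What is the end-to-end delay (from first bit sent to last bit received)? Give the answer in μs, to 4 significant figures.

413700 μs

L = 37600 bits.
Transmission delay per hop = L/R = 37600/2100000 = 17904.8 μs; 3 hops → 53714.3 μs.
Propagation delays (d/s per hop): 120000, 120000, 120000 μs; sum = 360000 μs.
End-to-end = 413700 μs.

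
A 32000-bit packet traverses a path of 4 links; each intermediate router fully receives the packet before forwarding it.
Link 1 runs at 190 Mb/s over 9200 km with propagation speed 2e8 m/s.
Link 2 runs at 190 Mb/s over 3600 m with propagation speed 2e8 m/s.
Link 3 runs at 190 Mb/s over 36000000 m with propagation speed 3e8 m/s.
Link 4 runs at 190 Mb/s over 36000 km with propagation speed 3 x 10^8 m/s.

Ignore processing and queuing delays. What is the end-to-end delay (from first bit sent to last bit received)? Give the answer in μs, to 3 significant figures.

Transmission delay per hop = L/R = 32000/190000000 = 168.421 μs; 4 hops → 673.684 μs.
Propagation delays (d/s per hop): 46000, 18, 120000, 120000 μs; sum = 286018 μs.
End-to-end = 287000 μs.

287000 μs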